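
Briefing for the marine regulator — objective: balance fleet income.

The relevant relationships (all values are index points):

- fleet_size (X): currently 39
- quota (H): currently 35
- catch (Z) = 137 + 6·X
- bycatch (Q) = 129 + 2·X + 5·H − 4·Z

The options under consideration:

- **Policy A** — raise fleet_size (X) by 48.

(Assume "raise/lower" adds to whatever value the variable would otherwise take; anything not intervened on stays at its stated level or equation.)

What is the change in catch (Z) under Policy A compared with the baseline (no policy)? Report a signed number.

Baseline:
  X = 39
  Z = 137 + 6·39 = 371
Policy A (X + 48):
  X = 39 + 48 = 87
  Z = 137 + 6·87 = 659
Change in Z: 659 − 371 = 288

288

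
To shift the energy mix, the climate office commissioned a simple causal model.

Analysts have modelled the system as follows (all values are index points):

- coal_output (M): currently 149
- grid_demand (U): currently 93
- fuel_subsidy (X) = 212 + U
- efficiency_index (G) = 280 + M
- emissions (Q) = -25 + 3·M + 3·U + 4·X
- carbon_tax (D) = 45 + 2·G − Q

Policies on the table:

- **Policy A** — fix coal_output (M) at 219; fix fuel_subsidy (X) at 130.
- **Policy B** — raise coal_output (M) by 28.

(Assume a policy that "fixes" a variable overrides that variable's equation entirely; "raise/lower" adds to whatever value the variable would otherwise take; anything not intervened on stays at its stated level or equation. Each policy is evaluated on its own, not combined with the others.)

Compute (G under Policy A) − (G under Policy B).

42

Policy A (M := 219, X := 130):
  M = 219
  G = 280 + 219 = 499
Policy B (M + 28):
  M = 149 + 28 = 177
  G = 280 + 177 = 457
G: 499 − 457 = 42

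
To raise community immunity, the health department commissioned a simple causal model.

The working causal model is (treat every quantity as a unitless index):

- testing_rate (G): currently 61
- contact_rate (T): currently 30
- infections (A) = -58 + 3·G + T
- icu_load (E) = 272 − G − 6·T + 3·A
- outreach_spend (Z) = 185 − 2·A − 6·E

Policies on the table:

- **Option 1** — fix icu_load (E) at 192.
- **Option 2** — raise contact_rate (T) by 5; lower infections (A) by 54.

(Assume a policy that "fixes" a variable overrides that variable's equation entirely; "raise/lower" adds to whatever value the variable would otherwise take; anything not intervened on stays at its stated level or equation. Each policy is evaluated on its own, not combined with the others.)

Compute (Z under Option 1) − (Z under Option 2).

664

Option 1 (E := 192):
  G = 61
  T = 30
  A = -58 + 3·61 + 30 = 155
  E = 192
  Z = 185 − 2·155 − 6·192 = -1277
Option 2 (T + 5, A − 54):
  G = 61
  T = 30 + 5 = 35
  A = -58 + 3·61 + 35 (−54 from intervention) = 106
  E = 272 − 61 − 6·35 + 3·106 = 319
  Z = 185 − 2·106 − 6·319 = -1941
Z: -1277 − (-1941) = 664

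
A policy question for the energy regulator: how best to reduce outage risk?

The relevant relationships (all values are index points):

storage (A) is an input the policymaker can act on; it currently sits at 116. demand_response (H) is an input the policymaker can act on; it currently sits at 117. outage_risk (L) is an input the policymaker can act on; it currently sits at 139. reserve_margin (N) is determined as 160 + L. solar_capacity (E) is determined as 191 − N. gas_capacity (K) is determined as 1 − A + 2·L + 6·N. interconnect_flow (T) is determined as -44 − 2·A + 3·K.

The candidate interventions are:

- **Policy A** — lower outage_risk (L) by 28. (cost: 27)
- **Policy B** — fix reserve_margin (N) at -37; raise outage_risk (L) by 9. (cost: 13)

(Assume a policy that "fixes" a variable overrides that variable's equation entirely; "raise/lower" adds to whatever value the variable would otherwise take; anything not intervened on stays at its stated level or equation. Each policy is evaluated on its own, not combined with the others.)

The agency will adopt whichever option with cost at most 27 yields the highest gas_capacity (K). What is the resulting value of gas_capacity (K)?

Policy A (L − 28):
  A = 116
  L = 139 − 28 = 111
  N = 160 + 111 = 271
  K = 1 − 116 + 2·111 + 6·271 = 1733
Policy B (N := -37, L + 9):
  A = 116
  L = 139 + 9 = 148
  N = -37
  K = 1 − 116 + 2·148 + 6·(-37) = -41
Comparing — Policy A: K=1733, Policy B: K=-41. Highest is 1733 (Policy A).

1733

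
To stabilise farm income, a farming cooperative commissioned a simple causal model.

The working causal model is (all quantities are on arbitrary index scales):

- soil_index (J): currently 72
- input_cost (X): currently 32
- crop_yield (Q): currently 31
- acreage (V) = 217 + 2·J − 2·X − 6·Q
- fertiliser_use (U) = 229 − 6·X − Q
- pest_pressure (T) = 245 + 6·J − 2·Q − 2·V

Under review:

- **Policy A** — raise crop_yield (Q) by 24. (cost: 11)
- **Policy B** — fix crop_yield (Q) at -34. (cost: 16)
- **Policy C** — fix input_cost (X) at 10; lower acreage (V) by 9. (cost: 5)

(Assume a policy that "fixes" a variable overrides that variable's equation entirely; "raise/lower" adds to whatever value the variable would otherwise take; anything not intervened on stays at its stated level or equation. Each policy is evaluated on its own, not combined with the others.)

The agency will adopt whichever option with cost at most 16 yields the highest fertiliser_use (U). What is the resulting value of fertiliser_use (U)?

138

Policy A (Q + 24):
  X = 32
  Q = 31 + 24 = 55
  U = 229 − 6·32 − 55 = -18
Policy B (Q := -34):
  X = 32
  Q = -34
  U = 229 − 6·32 − (-34) = 71
Policy C (X := 10, V − 9):
  X = 10
  Q = 31
  U = 229 − 6·10 − 31 = 138
Comparing — Policy A: U=-18, Policy B: U=71, Policy C: U=138. Highest is 138 (Policy C).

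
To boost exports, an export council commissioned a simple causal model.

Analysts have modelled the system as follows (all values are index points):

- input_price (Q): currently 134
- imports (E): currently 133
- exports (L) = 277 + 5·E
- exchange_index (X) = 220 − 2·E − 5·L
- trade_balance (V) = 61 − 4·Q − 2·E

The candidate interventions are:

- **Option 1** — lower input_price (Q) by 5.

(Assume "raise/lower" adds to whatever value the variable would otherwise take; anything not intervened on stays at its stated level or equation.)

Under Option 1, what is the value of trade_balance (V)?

Option 1 (Q − 5):
  Q = 134 − 5 = 129
  E = 133
  V = 61 − 4·129 − 2·133 = -721

-721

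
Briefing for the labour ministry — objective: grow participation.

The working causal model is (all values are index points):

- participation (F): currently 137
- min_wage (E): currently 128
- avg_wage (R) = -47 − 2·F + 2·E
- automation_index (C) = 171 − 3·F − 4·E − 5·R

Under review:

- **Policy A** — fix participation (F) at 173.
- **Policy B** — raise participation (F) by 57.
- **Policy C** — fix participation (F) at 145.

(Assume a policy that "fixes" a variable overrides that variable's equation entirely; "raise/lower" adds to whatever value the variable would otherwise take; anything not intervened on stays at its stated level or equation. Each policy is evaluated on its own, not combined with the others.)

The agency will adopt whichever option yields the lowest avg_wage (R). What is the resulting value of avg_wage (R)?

Policy A (F := 173):
  F = 173
  E = 128
  R = -47 − 2·173 + 2·128 = -137
Policy B (F + 57):
  F = 137 + 57 = 194
  E = 128
  R = -47 − 2·194 + 2·128 = -179
Policy C (F := 145):
  F = 145
  E = 128
  R = -47 − 2·145 + 2·128 = -81
Comparing — Policy A: R=-137, Policy B: R=-179, Policy C: R=-81. Lowest is -179 (Policy B).

-179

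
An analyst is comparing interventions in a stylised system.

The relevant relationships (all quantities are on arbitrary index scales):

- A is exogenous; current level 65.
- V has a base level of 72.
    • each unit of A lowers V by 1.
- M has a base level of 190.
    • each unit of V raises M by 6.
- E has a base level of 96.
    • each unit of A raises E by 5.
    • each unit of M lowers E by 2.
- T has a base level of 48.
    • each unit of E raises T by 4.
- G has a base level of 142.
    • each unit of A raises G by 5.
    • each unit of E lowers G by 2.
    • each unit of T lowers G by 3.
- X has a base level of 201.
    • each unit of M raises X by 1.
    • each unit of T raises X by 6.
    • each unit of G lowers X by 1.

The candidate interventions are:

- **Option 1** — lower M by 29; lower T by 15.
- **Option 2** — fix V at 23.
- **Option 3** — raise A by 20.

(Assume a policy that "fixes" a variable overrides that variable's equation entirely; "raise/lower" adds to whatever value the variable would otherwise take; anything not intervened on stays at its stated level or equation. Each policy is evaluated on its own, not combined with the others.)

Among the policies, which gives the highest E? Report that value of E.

297

Option 1 (M − 29, T − 15):
  A = 65
  V = 72 − 65 = 7
  M = 190 + 6·7 (−29 from intervention) = 203
  E = 96 + 5·65 − 2·203 = 15
Option 2 (V := 23):
  A = 65
  V = 23
  M = 190 + 6·23 = 328
  E = 96 + 5·65 − 2·328 = -235
Option 3 (A + 20):
  A = 65 + 20 = 85
  V = 72 − 85 = -13
  M = 190 + 6·(-13) = 112
  E = 96 + 5·85 − 2·112 = 297
Comparing — Option 1: E=15, Option 2: E=-235, Option 3: E=297. Highest is 297 (Option 3).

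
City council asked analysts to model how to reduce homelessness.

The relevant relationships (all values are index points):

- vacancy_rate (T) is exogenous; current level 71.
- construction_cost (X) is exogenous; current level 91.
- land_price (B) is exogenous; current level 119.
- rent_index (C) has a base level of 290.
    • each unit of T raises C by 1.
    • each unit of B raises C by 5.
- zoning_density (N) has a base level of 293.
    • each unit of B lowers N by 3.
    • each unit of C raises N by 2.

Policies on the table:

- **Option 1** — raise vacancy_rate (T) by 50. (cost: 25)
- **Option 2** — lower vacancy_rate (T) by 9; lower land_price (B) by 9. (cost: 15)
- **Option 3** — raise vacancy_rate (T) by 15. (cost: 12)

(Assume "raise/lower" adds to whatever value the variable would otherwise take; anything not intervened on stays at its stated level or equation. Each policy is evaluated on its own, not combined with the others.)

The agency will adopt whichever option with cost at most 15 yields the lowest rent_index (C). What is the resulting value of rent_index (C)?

902

Option 2 (T − 9, B − 9):
  T = 71 − 9 = 62
  B = 119 − 9 = 110
  C = 290 + 62 + 5·110 = 902
Option 3 (T + 15):
  T = 71 + 15 = 86
  B = 119
  C = 290 + 86 + 5·119 = 971
Comparing — Option 2: C=902, Option 3: C=971. Lowest is 902 (Option 2).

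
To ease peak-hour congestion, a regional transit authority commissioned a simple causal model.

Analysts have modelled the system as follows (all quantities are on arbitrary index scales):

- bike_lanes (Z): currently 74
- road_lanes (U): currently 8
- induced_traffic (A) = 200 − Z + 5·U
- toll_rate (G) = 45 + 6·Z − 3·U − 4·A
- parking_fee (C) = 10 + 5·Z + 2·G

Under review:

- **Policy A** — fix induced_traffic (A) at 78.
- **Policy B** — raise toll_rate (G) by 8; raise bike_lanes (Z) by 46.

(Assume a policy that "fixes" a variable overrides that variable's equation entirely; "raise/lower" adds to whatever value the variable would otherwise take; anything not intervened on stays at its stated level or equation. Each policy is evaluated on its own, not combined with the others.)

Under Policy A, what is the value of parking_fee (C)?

Policy A (A := 78):
  Z = 74
  U = 8
  A = 78
  G = 45 + 6·74 − 3·8 − 4·78 = 153
  C = 10 + 5·74 + 2·153 = 686

686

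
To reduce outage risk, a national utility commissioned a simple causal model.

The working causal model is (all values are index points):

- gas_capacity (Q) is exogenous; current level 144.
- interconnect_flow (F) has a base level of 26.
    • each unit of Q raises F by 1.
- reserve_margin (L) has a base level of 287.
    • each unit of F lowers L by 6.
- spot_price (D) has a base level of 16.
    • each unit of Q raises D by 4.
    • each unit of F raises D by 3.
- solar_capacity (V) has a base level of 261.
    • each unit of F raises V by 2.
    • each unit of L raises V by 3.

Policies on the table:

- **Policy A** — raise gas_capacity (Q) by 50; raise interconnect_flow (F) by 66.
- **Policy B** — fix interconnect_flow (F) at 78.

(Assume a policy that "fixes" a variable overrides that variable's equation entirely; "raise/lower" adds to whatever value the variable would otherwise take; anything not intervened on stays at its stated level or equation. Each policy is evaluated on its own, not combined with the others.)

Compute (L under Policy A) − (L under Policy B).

Policy A (Q + 50, F + 66):
  Q = 144 + 50 = 194
  F = 26 + 194 (+66 from intervention) = 286
  L = 287 − 6·286 = -1429
Policy B (F := 78):
  Q = 144
  F = 78
  L = 287 − 6·78 = -181
L: -1429 − (-181) = -1248

-1248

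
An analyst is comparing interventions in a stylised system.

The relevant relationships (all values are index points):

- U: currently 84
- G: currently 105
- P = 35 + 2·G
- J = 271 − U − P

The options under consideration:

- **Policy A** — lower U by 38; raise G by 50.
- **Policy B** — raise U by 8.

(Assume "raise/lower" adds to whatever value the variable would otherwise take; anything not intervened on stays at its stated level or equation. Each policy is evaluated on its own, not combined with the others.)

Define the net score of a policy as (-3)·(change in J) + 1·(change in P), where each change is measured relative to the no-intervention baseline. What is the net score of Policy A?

Baseline:
  U = 84
  G = 105
  P = 35 + 2·105 = 245
  J = 271 − 84 − 245 = -58
Policy A (U − 38, G + 50):
  U = 84 − 38 = 46
  G = 105 + 50 = 155
  P = 35 + 2·155 = 345
  J = 271 − 46 − 345 = -120
ΔJ = -120 − (-58) = -62; ΔP = 345 − 245 = 100
Score = (-3)·(-62) + 1·100 = 286

286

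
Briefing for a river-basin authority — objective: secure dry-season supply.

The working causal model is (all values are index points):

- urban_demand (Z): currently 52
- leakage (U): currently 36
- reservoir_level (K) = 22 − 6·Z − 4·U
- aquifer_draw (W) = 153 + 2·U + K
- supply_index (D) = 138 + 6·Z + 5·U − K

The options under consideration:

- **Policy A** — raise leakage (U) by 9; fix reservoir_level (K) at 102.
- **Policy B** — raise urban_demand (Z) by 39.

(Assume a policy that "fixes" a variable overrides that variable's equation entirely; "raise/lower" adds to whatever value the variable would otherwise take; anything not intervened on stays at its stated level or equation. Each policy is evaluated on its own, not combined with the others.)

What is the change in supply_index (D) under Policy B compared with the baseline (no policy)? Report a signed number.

Baseline:
  Z = 52
  U = 36
  K = 22 − 6·52 − 4·36 = -434
  D = 138 + 6·52 + 5·36 − (-434) = 1064
Policy B (Z + 39):
  Z = 52 + 39 = 91
  U = 36
  K = 22 − 6·91 − 4·36 = -668
  D = 138 + 6·91 + 5·36 − (-668) = 1532
Change in D: 1532 − 1064 = 468

468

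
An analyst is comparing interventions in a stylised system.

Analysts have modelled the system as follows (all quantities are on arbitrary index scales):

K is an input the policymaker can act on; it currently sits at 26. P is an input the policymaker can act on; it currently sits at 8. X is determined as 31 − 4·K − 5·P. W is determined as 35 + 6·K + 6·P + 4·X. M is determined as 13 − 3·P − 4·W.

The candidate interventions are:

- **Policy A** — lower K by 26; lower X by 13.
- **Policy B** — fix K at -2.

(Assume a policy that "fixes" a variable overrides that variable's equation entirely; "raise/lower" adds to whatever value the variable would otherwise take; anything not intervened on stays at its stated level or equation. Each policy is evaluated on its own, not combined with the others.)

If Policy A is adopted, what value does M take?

9

Policy A (K − 26, X − 13):
  K = 26 − 26 = 0
  P = 8
  X = 31 − 4·0 − 5·8 (−13 from intervention) = -22
  W = 35 + 6·0 + 6·8 + 4·(-22) = -5
  M = 13 − 3·8 − 4·(-5) = 9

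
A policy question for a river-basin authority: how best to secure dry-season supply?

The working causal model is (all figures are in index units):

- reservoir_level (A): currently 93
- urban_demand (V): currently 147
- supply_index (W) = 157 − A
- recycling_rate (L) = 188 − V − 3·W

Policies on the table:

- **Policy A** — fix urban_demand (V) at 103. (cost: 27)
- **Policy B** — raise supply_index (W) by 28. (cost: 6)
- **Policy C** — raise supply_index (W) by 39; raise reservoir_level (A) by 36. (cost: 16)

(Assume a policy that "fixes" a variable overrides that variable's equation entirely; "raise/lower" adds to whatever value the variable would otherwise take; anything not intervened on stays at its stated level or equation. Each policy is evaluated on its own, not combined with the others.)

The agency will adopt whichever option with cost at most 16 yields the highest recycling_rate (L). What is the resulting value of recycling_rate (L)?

-160

Policy B (W + 28):
  A = 93
  V = 147
  W = 157 − 93 (+28 from intervention) = 92
  L = 188 − 147 − 3·92 = -235
Policy C (W + 39, A + 36):
  A = 93 + 36 = 129
  V = 147
  W = 157 − 129 (+39 from intervention) = 67
  L = 188 − 147 − 3·67 = -160
Comparing — Policy B: L=-235, Policy C: L=-160. Highest is -160 (Policy C).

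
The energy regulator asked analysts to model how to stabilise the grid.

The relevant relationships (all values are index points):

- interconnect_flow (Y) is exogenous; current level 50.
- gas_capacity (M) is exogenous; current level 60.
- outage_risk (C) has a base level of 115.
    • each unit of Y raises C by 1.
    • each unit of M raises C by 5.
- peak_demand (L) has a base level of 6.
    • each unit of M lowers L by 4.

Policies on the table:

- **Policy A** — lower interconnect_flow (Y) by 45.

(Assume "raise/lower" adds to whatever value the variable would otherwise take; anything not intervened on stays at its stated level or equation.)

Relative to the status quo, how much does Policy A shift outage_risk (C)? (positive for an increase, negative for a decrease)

-45

Baseline:
  Y = 50
  M = 60
  C = 115 + 50 + 5·60 = 465
Policy A (Y − 45):
  Y = 50 − 45 = 5
  M = 60
  C = 115 + 5 + 5·60 = 420
Change in C: 420 − 465 = -45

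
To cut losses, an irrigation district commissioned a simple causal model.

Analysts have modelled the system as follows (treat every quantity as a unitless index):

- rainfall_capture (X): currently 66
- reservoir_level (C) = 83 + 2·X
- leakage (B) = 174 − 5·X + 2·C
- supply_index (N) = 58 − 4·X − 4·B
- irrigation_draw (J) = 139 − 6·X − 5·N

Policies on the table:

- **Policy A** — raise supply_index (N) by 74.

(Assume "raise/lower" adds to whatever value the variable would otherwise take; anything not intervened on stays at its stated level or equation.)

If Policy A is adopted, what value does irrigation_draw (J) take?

Policy A (N + 74):
  X = 66
  C = 83 + 2·66 = 215
  B = 174 − 5·66 + 2·215 = 274
  N = 58 − 4·66 − 4·274 (+74 from intervention) = -1228
  J = 139 − 6·66 − 5·(-1228) = 5883

5883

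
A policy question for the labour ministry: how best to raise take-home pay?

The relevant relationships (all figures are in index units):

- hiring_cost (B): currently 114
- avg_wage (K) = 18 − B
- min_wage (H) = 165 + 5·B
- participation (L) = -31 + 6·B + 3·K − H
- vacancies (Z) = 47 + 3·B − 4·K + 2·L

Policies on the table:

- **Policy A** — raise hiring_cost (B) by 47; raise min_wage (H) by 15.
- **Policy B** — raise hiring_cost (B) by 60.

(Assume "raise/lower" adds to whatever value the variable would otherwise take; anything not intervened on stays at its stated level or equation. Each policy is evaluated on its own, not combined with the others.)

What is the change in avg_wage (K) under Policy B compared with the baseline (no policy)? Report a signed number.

Baseline:
  B = 114
  K = 18 − 114 = -96
Policy B (B + 60):
  B = 114 + 60 = 174
  K = 18 − 174 = -156
Change in K: -156 − (-96) = -60

-60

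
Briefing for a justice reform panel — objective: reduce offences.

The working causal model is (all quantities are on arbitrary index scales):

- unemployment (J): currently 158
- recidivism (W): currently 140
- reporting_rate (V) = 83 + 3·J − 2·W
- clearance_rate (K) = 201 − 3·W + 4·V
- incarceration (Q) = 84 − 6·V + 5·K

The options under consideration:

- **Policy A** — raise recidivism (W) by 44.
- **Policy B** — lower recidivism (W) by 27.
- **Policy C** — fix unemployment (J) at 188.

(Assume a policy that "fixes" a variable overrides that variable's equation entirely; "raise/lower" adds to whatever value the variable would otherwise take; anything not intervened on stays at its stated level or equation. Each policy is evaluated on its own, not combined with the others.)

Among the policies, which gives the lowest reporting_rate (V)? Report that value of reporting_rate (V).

189

Policy A (W + 44):
  J = 158
  W = 140 + 44 = 184
  V = 83 + 3·158 − 2·184 = 189
Policy B (W − 27):
  J = 158
  W = 140 − 27 = 113
  V = 83 + 3·158 − 2·113 = 331
Policy C (J := 188):
  J = 188
  W = 140
  V = 83 + 3·188 − 2·140 = 367
Comparing — Policy A: V=189, Policy B: V=331, Policy C: V=367. Lowest is 189 (Policy A).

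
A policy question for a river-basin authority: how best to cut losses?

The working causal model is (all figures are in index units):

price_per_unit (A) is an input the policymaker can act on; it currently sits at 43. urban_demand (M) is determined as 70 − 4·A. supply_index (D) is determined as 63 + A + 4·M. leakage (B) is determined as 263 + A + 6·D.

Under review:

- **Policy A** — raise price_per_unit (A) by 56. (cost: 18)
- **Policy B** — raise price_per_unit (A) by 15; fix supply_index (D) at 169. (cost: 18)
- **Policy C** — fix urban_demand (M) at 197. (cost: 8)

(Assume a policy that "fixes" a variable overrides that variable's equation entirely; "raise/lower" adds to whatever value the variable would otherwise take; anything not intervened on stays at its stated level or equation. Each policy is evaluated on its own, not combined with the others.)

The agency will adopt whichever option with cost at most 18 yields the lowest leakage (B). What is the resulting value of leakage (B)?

Policy A (A + 56):
  A = 43 + 56 = 99
  M = 70 − 4·99 = -326
  D = 63 + 99 + 4·(-326) = -1142
  B = 263 + 99 + 6·(-1142) = -6490
Policy B (A + 15, D := 169):
  A = 43 + 15 = 58
  M = 70 − 4·58 = -162
  D = 169
  B = 263 + 58 + 6·169 = 1335
Policy C (M := 197):
  A = 43
  M = 197
  D = 63 + 43 + 4·197 = 894
  B = 263 + 43 + 6·894 = 5670
Comparing — Policy A: B=-6490, Policy B: B=1335, Policy C: B=5670. Lowest is -6490 (Policy A).

-6490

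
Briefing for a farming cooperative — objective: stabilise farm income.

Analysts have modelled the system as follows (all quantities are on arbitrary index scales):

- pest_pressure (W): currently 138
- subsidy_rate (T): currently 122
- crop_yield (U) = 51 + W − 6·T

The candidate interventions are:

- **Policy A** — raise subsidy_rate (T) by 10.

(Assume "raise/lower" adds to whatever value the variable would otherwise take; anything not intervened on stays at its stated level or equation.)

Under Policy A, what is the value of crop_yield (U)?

-603

Policy A (T + 10):
  W = 138
  T = 122 + 10 = 132
  U = 51 + 138 − 6·132 = -603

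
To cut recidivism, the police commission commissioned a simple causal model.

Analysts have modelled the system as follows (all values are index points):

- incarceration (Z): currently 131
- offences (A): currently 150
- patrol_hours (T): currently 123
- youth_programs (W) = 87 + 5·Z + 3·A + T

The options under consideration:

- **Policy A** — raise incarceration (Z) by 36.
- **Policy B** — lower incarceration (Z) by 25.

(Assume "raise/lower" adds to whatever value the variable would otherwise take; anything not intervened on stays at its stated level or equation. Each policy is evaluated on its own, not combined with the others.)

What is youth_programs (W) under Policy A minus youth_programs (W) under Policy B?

305

Policy A (Z + 36):
  Z = 131 + 36 = 167
  A = 150
  T = 123
  W = 87 + 5·167 + 3·150 + 123 = 1495
Policy B (Z − 25):
  Z = 131 − 25 = 106
  A = 150
  T = 123
  W = 87 + 5·106 + 3·150 + 123 = 1190
W: 1495 − 1190 = 305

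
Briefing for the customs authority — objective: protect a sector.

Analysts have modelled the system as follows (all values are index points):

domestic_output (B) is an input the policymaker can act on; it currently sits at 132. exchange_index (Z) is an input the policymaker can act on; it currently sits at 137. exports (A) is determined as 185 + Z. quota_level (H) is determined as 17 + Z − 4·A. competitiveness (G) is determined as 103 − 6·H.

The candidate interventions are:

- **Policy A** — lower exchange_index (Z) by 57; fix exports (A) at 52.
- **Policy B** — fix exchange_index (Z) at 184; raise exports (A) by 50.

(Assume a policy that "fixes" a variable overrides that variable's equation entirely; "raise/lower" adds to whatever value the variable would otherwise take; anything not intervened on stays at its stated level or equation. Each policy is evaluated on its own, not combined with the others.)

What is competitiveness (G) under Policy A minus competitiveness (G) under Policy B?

Policy A (Z − 57, A := 52):
  Z = 137 − 57 = 80
  A = 52
  H = 17 + 80 − 4·52 = -111
  G = 103 − 6·(-111) = 769
Policy B (Z := 184, A + 50):
  Z = 184
  A = 185 + 184 (+50 from intervention) = 419
  H = 17 + 184 − 4·419 = -1475
  G = 103 − 6·(-1475) = 8953
G: 769 − 8953 = -8184

-8184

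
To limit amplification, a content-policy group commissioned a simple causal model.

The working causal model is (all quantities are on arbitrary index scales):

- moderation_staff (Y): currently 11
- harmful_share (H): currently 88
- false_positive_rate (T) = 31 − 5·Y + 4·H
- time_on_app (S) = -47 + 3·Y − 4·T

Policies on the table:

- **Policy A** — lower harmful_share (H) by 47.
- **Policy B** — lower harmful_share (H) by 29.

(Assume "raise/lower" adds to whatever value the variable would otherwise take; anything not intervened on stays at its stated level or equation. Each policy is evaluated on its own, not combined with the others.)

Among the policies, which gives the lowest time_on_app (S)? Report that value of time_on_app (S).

Policy A (H − 47):
  Y = 11
  H = 88 − 47 = 41
  T = 31 − 5·11 + 4·41 = 140
  S = -47 + 3·11 − 4·140 = -574
Policy B (H − 29):
  Y = 11
  H = 88 − 29 = 59
  T = 31 − 5·11 + 4·59 = 212
  S = -47 + 3·11 − 4·212 = -862
Comparing — Policy A: S=-574, Policy B: S=-862. Lowest is -862 (Policy B).

-862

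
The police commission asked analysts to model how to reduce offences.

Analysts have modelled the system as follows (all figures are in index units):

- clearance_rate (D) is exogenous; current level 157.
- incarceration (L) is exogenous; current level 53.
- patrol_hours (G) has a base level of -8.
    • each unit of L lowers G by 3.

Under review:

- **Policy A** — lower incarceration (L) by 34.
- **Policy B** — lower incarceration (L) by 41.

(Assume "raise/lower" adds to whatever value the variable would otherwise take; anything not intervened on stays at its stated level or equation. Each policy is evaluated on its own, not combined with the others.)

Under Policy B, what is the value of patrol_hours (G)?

Policy B (L − 41):
  L = 53 − 41 = 12
  G = -8 − 3·12 = -44

-44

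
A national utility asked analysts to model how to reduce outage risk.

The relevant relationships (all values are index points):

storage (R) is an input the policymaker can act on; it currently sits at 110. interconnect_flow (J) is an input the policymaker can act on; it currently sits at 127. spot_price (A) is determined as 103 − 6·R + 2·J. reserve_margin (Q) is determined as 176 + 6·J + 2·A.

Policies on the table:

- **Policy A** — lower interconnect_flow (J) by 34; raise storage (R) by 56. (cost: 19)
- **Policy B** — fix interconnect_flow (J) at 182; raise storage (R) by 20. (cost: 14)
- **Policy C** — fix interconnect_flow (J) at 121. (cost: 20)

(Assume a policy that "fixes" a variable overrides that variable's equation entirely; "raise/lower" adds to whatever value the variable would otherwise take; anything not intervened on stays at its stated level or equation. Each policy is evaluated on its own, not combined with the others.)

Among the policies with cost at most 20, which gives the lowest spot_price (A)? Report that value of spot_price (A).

-707

Policy A (J − 34, R + 56):
  R = 110 + 56 = 166
  J = 127 − 34 = 93
  A = 103 − 6·166 + 2·93 = -707
Policy B (J := 182, R + 20):
  R = 110 + 20 = 130
  J = 182
  A = 103 − 6·130 + 2·182 = -313
Policy C (J := 121):
  R = 110
  J = 121
  A = 103 − 6·110 + 2·121 = -315
Comparing — Policy A: A=-707, Policy B: A=-313, Policy C: A=-315. Lowest is -707 (Policy A).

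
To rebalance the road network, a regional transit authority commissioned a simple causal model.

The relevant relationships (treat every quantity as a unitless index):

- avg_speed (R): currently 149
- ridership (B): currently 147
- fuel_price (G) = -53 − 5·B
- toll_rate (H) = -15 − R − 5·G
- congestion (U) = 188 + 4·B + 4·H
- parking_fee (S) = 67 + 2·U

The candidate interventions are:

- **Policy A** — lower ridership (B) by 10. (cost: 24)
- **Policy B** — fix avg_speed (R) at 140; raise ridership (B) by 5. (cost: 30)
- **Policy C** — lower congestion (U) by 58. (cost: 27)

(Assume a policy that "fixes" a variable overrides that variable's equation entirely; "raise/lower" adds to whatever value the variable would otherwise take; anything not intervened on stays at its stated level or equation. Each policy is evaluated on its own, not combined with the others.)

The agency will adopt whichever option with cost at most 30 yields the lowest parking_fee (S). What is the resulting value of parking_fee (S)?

29747

Policy A (B − 10):
  R = 149
  B = 147 − 10 = 137
  G = -53 − 5·137 = -738
  H = -15 − 149 − 5·(-738) = 3526
  U = 188 + 4·137 + 4·3526 = 14840
  S = 67 + 2·14840 = 29747
Policy B (R := 140, B + 5):
  R = 140
  B = 147 + 5 = 152
  G = -53 − 5·152 = -813
  H = -15 − 140 − 5·(-813) = 3910
  U = 188 + 4·152 + 4·3910 = 16436
  S = 67 + 2·16436 = 32939
Policy C (U − 58):
  R = 149
  B = 147
  G = -53 − 5·147 = -788
  H = -15 − 149 − 5·(-788) = 3776
  U = 188 + 4·147 + 4·3776 (−58 from intervention) = 15822
  S = 67 + 2·15822 = 31711
Comparing — Policy A: S=29747, Policy B: S=32939, Policy C: S=31711. Lowest is 29747 (Policy A).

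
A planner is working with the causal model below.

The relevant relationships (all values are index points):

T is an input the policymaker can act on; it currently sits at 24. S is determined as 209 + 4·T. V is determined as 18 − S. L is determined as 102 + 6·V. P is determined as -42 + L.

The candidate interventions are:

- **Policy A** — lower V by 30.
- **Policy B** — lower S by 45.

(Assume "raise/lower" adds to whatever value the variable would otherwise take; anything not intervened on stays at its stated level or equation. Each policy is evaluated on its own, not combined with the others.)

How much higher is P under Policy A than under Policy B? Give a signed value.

Policy A (V − 30):
  T = 24
  S = 209 + 4·24 = 305
  V = 18 − 305 (−30 from intervention) = -317
  L = 102 + 6·(-317) = -1800
  P = -42 + (-1800) = -1842
Policy B (S − 45):
  T = 24
  S = 209 + 4·24 (−45 from intervention) = 260
  V = 18 − 260 = -242
  L = 102 + 6·(-242) = -1350
  P = -42 + (-1350) = -1392
P: -1842 − (-1392) = -450

-450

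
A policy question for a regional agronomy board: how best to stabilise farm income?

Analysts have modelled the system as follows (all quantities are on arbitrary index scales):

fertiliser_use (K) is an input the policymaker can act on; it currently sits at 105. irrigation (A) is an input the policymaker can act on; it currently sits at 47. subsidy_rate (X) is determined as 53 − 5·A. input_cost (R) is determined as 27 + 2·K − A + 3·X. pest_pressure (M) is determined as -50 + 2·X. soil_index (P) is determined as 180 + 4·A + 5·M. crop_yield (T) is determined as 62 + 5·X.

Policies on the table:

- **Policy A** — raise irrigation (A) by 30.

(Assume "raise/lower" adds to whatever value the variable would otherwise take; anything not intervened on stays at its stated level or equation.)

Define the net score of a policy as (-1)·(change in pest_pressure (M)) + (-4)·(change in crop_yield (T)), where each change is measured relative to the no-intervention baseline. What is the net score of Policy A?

3300

Baseline:
  A = 47
  X = 53 − 5·47 = -182
  M = -50 + 2·(-182) = -414
  T = 62 + 5·(-182) = -848
Policy A (A + 30):
  A = 47 + 30 = 77
  X = 53 − 5·77 = -332
  M = -50 + 2·(-332) = -714
  T = 62 + 5·(-332) = -1598
ΔM = -714 − (-414) = -300; ΔT = -1598 − (-848) = -750
Score = (-1)·(-300) + (-4)·(-750) = 3300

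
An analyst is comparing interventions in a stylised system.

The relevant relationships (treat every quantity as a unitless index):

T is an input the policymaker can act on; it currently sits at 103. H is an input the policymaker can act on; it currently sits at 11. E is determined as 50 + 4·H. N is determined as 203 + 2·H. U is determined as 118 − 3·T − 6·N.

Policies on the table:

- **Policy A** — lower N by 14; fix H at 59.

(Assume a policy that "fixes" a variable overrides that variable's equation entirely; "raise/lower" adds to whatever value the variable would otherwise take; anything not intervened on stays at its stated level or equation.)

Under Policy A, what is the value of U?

Policy A (N − 14, H := 59):
  T = 103
  H = 59
  N = 203 + 2·59 (−14 from intervention) = 307
  U = 118 − 3·103 − 6·307 = -2033

-2033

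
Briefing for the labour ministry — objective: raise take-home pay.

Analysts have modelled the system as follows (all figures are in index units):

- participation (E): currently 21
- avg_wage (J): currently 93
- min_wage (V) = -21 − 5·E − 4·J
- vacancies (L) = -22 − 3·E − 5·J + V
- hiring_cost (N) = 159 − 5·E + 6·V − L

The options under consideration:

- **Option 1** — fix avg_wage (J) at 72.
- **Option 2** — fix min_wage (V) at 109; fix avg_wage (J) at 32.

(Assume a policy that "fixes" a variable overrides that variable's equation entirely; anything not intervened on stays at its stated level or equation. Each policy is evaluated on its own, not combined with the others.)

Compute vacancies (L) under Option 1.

Option 1 (J := 72):
  E = 21
  J = 72
  V = -21 − 5·21 − 4·72 = -414
  L = -22 − 3·21 − 5·72 + (-414) = -859

-859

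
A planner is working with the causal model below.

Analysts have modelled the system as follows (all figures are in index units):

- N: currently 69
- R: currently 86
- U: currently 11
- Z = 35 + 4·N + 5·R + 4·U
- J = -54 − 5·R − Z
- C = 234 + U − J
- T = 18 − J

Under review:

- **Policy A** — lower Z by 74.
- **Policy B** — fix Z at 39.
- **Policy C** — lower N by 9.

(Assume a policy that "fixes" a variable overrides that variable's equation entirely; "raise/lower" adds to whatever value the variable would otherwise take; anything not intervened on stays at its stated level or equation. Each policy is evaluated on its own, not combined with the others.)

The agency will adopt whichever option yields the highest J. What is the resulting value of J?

-523

Policy A (Z − 74):
  N = 69
  R = 86
  U = 11
  Z = 35 + 4·69 + 5·86 + 4·11 (−74 from intervention) = 711
  J = -54 − 5·86 − 711 = -1195
Policy B (Z := 39):
  N = 69
  R = 86
  U = 11
  Z = 39
  J = -54 − 5·86 − 39 = -523
Policy C (N − 9):
  N = 69 − 9 = 60
  R = 86
  U = 11
  Z = 35 + 4·60 + 5·86 + 4·11 = 749
  J = -54 − 5·86 − 749 = -1233
Comparing — Policy A: J=-1195, Policy B: J=-523, Policy C: J=-1233. Highest is -523 (Policy B).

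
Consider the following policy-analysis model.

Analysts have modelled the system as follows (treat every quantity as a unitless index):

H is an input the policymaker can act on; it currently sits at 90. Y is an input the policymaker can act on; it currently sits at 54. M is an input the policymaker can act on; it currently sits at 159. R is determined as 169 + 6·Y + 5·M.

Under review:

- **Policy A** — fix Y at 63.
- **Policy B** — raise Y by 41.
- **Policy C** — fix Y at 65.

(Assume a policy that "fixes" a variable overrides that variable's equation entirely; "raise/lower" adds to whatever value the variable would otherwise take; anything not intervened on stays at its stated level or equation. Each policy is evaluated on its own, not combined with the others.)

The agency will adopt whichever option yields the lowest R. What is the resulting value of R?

Policy A (Y := 63):
  Y = 63
  M = 159
  R = 169 + 6·63 + 5·159 = 1342
Policy B (Y + 41):
  Y = 54 + 41 = 95
  M = 159
  R = 169 + 6·95 + 5·159 = 1534
Policy C (Y := 65):
  Y = 65
  M = 159
  R = 169 + 6·65 + 5·159 = 1354
Comparing — Policy A: R=1342, Policy B: R=1534, Policy C: R=1354. Lowest is 1342 (Policy A).

1342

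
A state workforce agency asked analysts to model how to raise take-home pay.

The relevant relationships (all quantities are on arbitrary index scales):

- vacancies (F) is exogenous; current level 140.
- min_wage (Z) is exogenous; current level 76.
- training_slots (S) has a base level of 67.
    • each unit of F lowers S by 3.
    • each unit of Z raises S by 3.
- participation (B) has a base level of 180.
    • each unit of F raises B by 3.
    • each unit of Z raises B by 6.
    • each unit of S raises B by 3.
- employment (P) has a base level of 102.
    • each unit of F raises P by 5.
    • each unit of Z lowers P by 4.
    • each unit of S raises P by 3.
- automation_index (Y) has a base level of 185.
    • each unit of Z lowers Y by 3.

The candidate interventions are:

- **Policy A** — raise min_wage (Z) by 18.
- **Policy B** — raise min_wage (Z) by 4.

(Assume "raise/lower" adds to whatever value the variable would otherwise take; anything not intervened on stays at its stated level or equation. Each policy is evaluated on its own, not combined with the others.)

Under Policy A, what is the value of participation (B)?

951

Policy A (Z + 18):
  F = 140
  Z = 76 + 18 = 94
  S = 67 − 3·140 + 3·94 = -71
  B = 180 + 3·140 + 6·94 + 3·(-71) = 951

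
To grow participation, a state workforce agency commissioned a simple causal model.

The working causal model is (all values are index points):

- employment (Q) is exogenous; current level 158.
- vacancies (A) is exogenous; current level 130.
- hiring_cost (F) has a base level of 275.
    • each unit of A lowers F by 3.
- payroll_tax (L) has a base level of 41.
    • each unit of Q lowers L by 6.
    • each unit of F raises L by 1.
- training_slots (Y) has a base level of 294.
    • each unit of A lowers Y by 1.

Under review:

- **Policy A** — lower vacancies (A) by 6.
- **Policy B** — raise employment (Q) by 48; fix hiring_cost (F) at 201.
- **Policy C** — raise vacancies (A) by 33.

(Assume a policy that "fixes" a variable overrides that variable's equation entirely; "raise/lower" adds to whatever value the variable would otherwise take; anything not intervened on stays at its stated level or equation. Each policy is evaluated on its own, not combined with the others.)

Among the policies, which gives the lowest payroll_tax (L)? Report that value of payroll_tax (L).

Policy A (A − 6):
  Q = 158
  A = 130 − 6 = 124
  F = 275 − 3·124 = -97
  L = 41 − 6·158 + (-97) = -1004
Policy B (Q + 48, F := 201):
  Q = 158 + 48 = 206
  A = 130
  F = 201
  L = 41 − 6·206 + 201 = -994
Policy C (A + 33):
  Q = 158
  A = 130 + 33 = 163
  F = 275 − 3·163 = -214
  L = 41 − 6·158 + (-214) = -1121
Comparing — Policy A: L=-1004, Policy B: L=-994, Policy C: L=-1121. Lowest is -1121 (Policy C).

-1121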